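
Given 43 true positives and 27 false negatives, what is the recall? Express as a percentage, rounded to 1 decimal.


Recall = TP / (TP + FN) * 100
= 43 / (43 + 27)
= 43 / 70
= 0.6143
= 61.4%

61.4


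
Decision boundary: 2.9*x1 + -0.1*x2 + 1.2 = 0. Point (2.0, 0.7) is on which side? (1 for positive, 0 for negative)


Compute 2.9 * 2.0 + -0.1 * 0.7 + 1.2
= 5.8 + -0.07 + 1.2
= 6.93
Since 6.93 >= 0, the point is on the positive side.

1


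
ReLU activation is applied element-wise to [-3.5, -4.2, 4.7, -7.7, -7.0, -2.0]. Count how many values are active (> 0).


ReLU(x) = max(0, x) for each element:
ReLU(-3.5) = 0
ReLU(-4.2) = 0
ReLU(4.7) = 4.7
ReLU(-7.7) = 0
ReLU(-7.0) = 0
ReLU(-2.0) = 0
Active neurons (>0): 1

1


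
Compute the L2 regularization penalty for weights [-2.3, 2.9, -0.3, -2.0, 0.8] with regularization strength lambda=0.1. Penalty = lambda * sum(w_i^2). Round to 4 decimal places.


Squaring each weight:
(-2.3)^2 = 5.29
2.9^2 = 8.41
(-0.3)^2 = 0.09
(-2.0)^2 = 4.0
0.8^2 = 0.64
Sum of squares = 18.43
Penalty = 0.1 * 18.43 = 1.8430

1.8430


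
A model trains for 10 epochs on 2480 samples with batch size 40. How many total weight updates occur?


Iterations per epoch = 2480 / 40 = 62
Total updates = iterations_per_epoch * epochs
= 62 * 10
= 620

620


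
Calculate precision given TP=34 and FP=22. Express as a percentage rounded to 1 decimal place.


Precision = TP / (TP + FP) * 100
= 34 / (34 + 22)
= 34 / 56
= 0.6071
= 60.7%

60.7


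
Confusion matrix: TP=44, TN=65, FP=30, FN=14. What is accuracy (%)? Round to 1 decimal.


Accuracy = (TP + TN) / (TP + TN + FP + FN) * 100
= (44 + 65) / (44 + 65 + 30 + 14)
= 109 / 153
= 0.7124
= 71.2%

71.2


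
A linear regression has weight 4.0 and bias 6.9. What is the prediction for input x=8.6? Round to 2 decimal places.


y = 4.0 * 8.6 + (6.9)
= 34.4 + (6.9)
= 41.30

41.30


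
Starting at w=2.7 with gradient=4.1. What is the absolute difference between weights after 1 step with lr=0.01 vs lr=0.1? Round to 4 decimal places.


With lr=0.01: w_new = 2.7 - 0.01 * 4.1 = 2.659
With lr=0.1: w_new = 2.7 - 0.1 * 4.1 = 2.29
Absolute difference = |2.659 - 2.29|
= 0.3690

0.3690


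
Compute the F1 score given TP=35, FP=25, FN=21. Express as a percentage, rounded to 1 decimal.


Precision = TP / (TP + FP) = 35 / 60 = 0.5833
Recall = TP / (TP + FN) = 35 / 56 = 0.625
F1 = 2 * P * R / (P + R)
= 2 * 0.5833 * 0.625 / (0.5833 + 0.625)
= 0.7292 / 1.2083
= 0.6034
As percentage: 60.3%

60.3


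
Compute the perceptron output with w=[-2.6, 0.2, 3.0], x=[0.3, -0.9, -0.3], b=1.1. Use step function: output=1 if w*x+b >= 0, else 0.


z = w . x + b
= -2.6*0.3 + 0.2*-0.9 + 3.0*-0.3 + 1.1
= -0.78 + -0.18 + -0.9 + 1.1
= -1.86 + 1.1
= -0.76
Since z = -0.76 < 0, output = 0

0


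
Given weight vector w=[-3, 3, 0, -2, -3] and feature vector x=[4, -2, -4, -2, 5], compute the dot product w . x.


Element-wise products:
-3 * 4 = -12
3 * -2 = -6
0 * -4 = 0
-2 * -2 = 4
-3 * 5 = -15
Sum = -12 + -6 + 0 + 4 + -15
= -29

-29


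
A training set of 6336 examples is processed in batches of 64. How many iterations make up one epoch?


Iterations per epoch = dataset_size / batch_size
= 6336 / 64
= 99

99


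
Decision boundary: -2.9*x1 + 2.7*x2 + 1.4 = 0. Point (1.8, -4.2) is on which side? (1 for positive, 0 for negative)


Compute -2.9 * 1.8 + 2.7 * -4.2 + 1.4
= -5.22 + -11.34 + 1.4
= -15.16
Since -15.16 < 0, the point is on the negative side.

0


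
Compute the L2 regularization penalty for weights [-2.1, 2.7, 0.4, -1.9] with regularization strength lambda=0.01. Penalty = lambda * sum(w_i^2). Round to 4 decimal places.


Squaring each weight:
(-2.1)^2 = 4.41
2.7^2 = 7.29
0.4^2 = 0.16
(-1.9)^2 = 3.61
Sum of squares = 15.47
Penalty = 0.01 * 15.47 = 0.1547

0.1547


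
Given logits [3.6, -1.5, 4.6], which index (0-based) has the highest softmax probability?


Softmax is a monotonic transformation, so it preserves the argmax.
We need to find the index of the maximum logit.
Index 0: 3.6
Index 1: -1.5
Index 2: 4.6
Maximum logit = 4.6 at index 2

2


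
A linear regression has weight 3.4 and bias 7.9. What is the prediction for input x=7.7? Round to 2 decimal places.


y = 3.4 * 7.7 + (7.9)
= 26.18 + (7.9)
= 34.08

34.08


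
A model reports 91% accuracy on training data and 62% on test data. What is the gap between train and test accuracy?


Gap = train_accuracy - test_accuracy
= 91 - 62
= 29%
This large gap strongly indicates overfitting.

29


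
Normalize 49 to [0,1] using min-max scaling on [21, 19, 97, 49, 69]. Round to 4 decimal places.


Min = 19, Max = 97
Range = 97 - 19 = 78
Scaled = (x - min) / (max - min)
= (49 - 19) / 78
= 30 / 78
= 0.3846

0.3846


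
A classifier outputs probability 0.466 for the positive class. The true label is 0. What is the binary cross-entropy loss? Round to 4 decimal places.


For y=0: Loss = -log(1-p)
= -log(1 - 0.466)
= -log(0.534)
= -(-0.6274)
= 0.6274

0.6274


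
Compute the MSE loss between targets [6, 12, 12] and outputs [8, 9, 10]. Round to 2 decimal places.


Differences: [-2, 3, 2]
Squared errors: [4, 9, 4]
Sum of squared errors = 17
MSE = 17 / 3 = 5.67

5.67


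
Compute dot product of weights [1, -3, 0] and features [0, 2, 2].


Element-wise products:
1 * 0 = 0
-3 * 2 = -6
0 * 2 = 0
Sum = 0 + -6 + 0
= -6

-6


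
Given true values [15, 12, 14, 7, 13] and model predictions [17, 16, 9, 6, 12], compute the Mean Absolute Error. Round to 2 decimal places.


Absolute errors: [2, 4, 5, 1, 1]
Sum of absolute errors = 13
MAE = 13 / 5 = 2.60

2.60


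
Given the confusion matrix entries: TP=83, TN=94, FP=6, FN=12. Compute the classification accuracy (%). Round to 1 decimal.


Accuracy = (TP + TN) / (TP + TN + FP + FN) * 100
= (83 + 94) / (83 + 94 + 6 + 12)
= 177 / 195
= 0.9077
= 90.8%

90.8


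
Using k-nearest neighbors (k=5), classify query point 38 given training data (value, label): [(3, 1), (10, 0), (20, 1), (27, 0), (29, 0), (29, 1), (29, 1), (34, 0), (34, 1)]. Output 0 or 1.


Distances from query 38:
Point 34 (class 0): distance = 4
Point 34 (class 1): distance = 4
Point 29 (class 0): distance = 9
Point 29 (class 1): distance = 9
Point 29 (class 1): distance = 9
K=5 nearest neighbors: classes = [0, 1, 0, 1, 1]
Votes for class 1: 3 / 5
Majority vote => class 1

1


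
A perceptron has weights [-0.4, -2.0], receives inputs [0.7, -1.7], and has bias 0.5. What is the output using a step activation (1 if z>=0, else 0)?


z = w . x + b
= -0.4*0.7 + -2.0*-1.7 + 0.5
= -0.28 + 3.4 + 0.5
= 3.12 + 0.5
= 3.62
Since z = 3.62 >= 0, output = 1

1


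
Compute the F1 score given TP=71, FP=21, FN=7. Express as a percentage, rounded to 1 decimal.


Precision = TP / (TP + FP) = 71 / 92 = 0.7717
Recall = TP / (TP + FN) = 71 / 78 = 0.9103
F1 = 2 * P * R / (P + R)
= 2 * 0.7717 * 0.9103 / (0.7717 + 0.9103)
= 1.405 / 1.682
= 0.8353
As percentage: 83.5%

83.5


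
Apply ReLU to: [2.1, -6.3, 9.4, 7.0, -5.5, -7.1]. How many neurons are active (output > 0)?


ReLU(x) = max(0, x) for each element:
ReLU(2.1) = 2.1
ReLU(-6.3) = 0
ReLU(9.4) = 9.4
ReLU(7.0) = 7.0
ReLU(-5.5) = 0
ReLU(-7.1) = 0
Active neurons (>0): 3

3


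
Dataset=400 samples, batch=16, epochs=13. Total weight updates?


Iterations per epoch = 400 / 16 = 25
Total updates = iterations_per_epoch * epochs
= 25 * 13
= 325

325


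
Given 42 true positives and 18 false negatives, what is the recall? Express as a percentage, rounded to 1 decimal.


Recall = TP / (TP + FN) * 100
= 42 / (42 + 18)
= 42 / 60
= 0.7
= 70.0%

70.0


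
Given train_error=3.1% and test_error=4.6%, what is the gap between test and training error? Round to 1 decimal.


Generalization gap = test_error - train_error
= 4.6 - 3.1
= 1.5%
A small gap suggests good generalization.

1.5


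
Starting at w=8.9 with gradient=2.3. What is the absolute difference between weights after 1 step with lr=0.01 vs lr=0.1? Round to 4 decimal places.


With lr=0.01: w_new = 8.9 - 0.01 * 2.3 = 8.877
With lr=0.1: w_new = 8.9 - 0.1 * 2.3 = 8.67
Absolute difference = |8.877 - 8.67|
= 0.2070

0.2070


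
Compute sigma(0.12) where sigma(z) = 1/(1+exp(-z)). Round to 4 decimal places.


sigmoid(z) = 1 / (1 + exp(-z))
exp(-(0.12)) = exp(-0.12) = 0.8869
1 + 0.8869 = 1.8869
1 / 1.8869 = 0.5300

0.5300


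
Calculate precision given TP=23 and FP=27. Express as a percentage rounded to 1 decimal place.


Precision = TP / (TP + FP) * 100
= 23 / (23 + 27)
= 23 / 50
= 0.46
= 46.0%

46.0


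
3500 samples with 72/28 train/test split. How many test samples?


Train samples = 3500 * 72% = 2520
Test samples = 3500 - 2520
= 980

980


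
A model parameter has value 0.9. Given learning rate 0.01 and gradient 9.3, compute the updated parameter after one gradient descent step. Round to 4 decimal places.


w_new = w_old - lr * gradient
= 0.9 - 0.01 * 9.3
= 0.9 - (0.093)
= 0.8070

0.8070


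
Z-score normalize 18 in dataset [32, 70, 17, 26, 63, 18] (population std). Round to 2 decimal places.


Mean = (32 + 70 + 17 + 26 + 63 + 18) / 6 = 37.6667
Variance = sum((x_i - mean)^2) / n = 444.8889
Std = sqrt(444.8889) = 21.0924
Z = (x - mean) / std
= (18 - 37.6667) / 21.0924
= -19.6667 / 21.0924
= -0.93

-0.93


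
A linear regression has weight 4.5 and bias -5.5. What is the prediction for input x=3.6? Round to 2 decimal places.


y = 4.5 * 3.6 + (-5.5)
= 16.2 + (-5.5)
= 10.70

10.70


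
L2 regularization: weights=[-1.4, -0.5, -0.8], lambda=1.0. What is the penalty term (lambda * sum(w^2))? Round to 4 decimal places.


Squaring each weight:
(-1.4)^2 = 1.96
(-0.5)^2 = 0.25
(-0.8)^2 = 0.64
Sum of squares = 2.85
Penalty = 1.0 * 2.85 = 2.8500

2.8500


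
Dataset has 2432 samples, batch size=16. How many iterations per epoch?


Iterations per epoch = dataset_size / batch_size
= 2432 / 16
= 152

152


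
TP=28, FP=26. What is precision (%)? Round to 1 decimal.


Precision = TP / (TP + FP) * 100
= 28 / (28 + 26)
= 28 / 54
= 0.5185
= 51.9%

51.9


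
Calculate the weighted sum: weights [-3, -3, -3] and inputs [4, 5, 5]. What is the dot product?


Element-wise products:
-3 * 4 = -12
-3 * 5 = -15
-3 * 5 = -15
Sum = -12 + -15 + -15
= -42

-42


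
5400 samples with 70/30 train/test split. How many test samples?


Train samples = 5400 * 70% = 3780
Test samples = 5400 - 3780
= 1620

1620


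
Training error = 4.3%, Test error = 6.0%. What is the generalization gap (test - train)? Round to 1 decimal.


Generalization gap = test_error - train_error
= 6.0 - 4.3
= 1.7%
A small gap suggests good generalization.

1.7


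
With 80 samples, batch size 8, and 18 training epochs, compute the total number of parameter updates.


Iterations per epoch = 80 / 8 = 10
Total updates = iterations_per_epoch * epochs
= 10 * 18
= 180

180


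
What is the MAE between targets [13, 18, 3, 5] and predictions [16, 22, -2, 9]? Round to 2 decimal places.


Absolute errors: [3, 4, 5, 4]
Sum of absolute errors = 16
MAE = 16 / 4 = 4.00

4.00


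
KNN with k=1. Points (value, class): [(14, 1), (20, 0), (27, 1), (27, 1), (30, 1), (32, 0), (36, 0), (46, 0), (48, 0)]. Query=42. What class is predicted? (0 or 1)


Distances from query 42:
Point 46 (class 0): distance = 4
K=1 nearest neighbors: classes = [0]
Votes for class 1: 0 / 1
Majority vote => class 0

0


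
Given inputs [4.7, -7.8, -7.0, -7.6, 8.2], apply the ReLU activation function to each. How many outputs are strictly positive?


ReLU(x) = max(0, x) for each element:
ReLU(4.7) = 4.7
ReLU(-7.8) = 0
ReLU(-7.0) = 0
ReLU(-7.6) = 0
ReLU(8.2) = 8.2
Active neurons (>0): 2

2


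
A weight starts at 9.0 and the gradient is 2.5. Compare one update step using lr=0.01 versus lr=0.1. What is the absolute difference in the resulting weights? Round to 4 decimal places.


With lr=0.01: w_new = 9.0 - 0.01 * 2.5 = 8.975
With lr=0.1: w_new = 9.0 - 0.1 * 2.5 = 8.75
Absolute difference = |8.975 - 8.75|
= 0.2250

0.2250


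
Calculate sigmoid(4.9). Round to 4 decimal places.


sigmoid(z) = 1 / (1 + exp(-z))
exp(-(4.9)) = exp(-4.9) = 0.0074
1 + 0.0074 = 1.0074
1 / 1.0074 = 0.9926

0.9926


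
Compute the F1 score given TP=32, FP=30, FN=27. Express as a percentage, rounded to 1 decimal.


Precision = TP / (TP + FP) = 32 / 62 = 0.5161
Recall = TP / (TP + FN) = 32 / 59 = 0.5424
F1 = 2 * P * R / (P + R)
= 2 * 0.5161 * 0.5424 / (0.5161 + 0.5424)
= 0.5599 / 1.0585
= 0.5289
As percentage: 52.9%

52.9


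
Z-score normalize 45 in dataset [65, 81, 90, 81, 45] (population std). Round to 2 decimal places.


Mean = (65 + 81 + 90 + 81 + 45) / 5 = 72.4
Variance = sum((x_i - mean)^2) / n = 252.64
Std = sqrt(252.64) = 15.8947
Z = (x - mean) / std
= (45 - 72.4) / 15.8947
= -27.4 / 15.8947
= -1.72

-1.72


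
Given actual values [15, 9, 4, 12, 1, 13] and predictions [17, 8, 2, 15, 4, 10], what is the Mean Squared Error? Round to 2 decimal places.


Differences: [-2, 1, 2, -3, -3, 3]
Squared errors: [4, 1, 4, 9, 9, 9]
Sum of squared errors = 36
MSE = 36 / 6 = 6.00

6.00


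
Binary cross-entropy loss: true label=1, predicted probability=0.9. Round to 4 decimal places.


For y=1: Loss = -log(p)
= -log(0.9)
= -(-0.1054)
= 0.1054

0.1054


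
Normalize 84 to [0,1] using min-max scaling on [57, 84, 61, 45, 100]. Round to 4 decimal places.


Min = 45, Max = 100
Range = 100 - 45 = 55
Scaled = (x - min) / (max - min)
= (84 - 45) / 55
= 39 / 55
= 0.7091

0.7091


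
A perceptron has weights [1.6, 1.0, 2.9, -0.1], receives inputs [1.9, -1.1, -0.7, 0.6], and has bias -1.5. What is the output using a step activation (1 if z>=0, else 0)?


z = w . x + b
= 1.6*1.9 + 1.0*-1.1 + 2.9*-0.7 + -0.1*0.6 + -1.5
= 3.04 + -1.1 + -2.03 + -0.06 + -1.5
= -0.15 + -1.5
= -1.65
Since z = -1.65 < 0, output = 0

0


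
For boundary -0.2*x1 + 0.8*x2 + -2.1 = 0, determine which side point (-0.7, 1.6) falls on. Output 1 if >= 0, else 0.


Compute -0.2 * -0.7 + 0.8 * 1.6 + -2.1
= 0.14 + 1.28 + -2.1
= -0.68
Since -0.68 < 0, the point is on the negative side.

0


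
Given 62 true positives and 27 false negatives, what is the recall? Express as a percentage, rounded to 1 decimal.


Recall = TP / (TP + FN) * 100
= 62 / (62 + 27)
= 62 / 89
= 0.6966
= 69.7%

69.7


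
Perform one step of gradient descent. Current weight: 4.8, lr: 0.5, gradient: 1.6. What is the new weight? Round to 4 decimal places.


w_new = w_old - lr * gradient
= 4.8 - 0.5 * 1.6
= 4.8 - (0.8)
= 4.0000

4.0000


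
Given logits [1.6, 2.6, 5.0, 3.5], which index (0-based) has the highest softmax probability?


Softmax is a monotonic transformation, so it preserves the argmax.
We need to find the index of the maximum logit.
Index 0: 1.6
Index 1: 2.6
Index 2: 5.0
Index 3: 3.5
Maximum logit = 5.0 at index 2

2


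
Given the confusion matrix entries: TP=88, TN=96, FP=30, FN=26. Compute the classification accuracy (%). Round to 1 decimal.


Accuracy = (TP + TN) / (TP + TN + FP + FN) * 100
= (88 + 96) / (88 + 96 + 30 + 26)
= 184 / 240
= 0.7667
= 76.7%

76.7


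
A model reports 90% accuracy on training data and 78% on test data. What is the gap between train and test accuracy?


Gap = train_accuracy - test_accuracy
= 90 - 78
= 12%
This gap suggests the model is overfitting.

12


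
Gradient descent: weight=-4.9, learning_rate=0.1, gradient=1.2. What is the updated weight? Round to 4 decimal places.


w_new = w_old - lr * gradient
= -4.9 - 0.1 * 1.2
= -4.9 - (0.12)
= -5.0200

-5.0200


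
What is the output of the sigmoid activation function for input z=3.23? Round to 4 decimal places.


sigmoid(z) = 1 / (1 + exp(-z))
exp(-(3.23)) = exp(-3.23) = 0.0396
1 + 0.0396 = 1.0396
1 / 1.0396 = 0.9619

0.9619


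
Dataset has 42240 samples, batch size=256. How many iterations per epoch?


Iterations per epoch = dataset_size / batch_size
= 42240 / 256
= 165

165


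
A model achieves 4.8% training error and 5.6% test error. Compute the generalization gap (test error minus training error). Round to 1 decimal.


Generalization gap = test_error - train_error
= 5.6 - 4.8
= 0.8%
A small gap suggests good generalization.

0.8


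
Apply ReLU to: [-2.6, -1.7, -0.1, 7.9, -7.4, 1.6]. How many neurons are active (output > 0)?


ReLU(x) = max(0, x) for each element:
ReLU(-2.6) = 0
ReLU(-1.7) = 0
ReLU(-0.1) = 0
ReLU(7.9) = 7.9
ReLU(-7.4) = 0
ReLU(1.6) = 1.6
Active neurons (>0): 2

2


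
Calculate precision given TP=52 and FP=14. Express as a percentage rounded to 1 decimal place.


Precision = TP / (TP + FP) * 100
= 52 / (52 + 14)
= 52 / 66
= 0.7879
= 78.8%

78.8


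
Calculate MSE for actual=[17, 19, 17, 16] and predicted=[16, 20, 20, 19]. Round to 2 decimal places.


Differences: [1, -1, -3, -3]
Squared errors: [1, 1, 9, 9]
Sum of squared errors = 20
MSE = 20 / 4 = 5.00

5.00


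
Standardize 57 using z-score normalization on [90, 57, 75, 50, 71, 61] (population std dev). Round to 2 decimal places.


Mean = (90 + 57 + 75 + 50 + 71 + 61) / 6 = 67.3333
Variance = sum((x_i - mean)^2) / n = 172.2222
Std = sqrt(172.2222) = 13.1233
Z = (x - mean) / std
= (57 - 67.3333) / 13.1233
= -10.3333 / 13.1233
= -0.79

-0.79


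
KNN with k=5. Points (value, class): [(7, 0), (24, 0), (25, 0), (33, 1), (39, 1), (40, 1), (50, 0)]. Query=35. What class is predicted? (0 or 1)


Distances from query 35:
Point 33 (class 1): distance = 2
Point 39 (class 1): distance = 4
Point 40 (class 1): distance = 5
Point 25 (class 0): distance = 10
Point 24 (class 0): distance = 11
K=5 nearest neighbors: classes = [1, 1, 1, 0, 0]
Votes for class 1: 3 / 5
Majority vote => class 1

1


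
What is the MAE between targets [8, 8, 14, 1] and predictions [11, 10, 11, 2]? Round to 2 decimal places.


Absolute errors: [3, 2, 3, 1]
Sum of absolute errors = 9
MAE = 9 / 4 = 2.25

2.25


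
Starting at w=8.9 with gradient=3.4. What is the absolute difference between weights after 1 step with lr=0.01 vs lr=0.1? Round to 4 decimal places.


With lr=0.01: w_new = 8.9 - 0.01 * 3.4 = 8.866
With lr=0.1: w_new = 8.9 - 0.1 * 3.4 = 8.56
Absolute difference = |8.866 - 8.56|
= 0.3060

0.3060


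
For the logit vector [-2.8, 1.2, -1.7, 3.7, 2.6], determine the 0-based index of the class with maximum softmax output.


Softmax is a monotonic transformation, so it preserves the argmax.
We need to find the index of the maximum logit.
Index 0: -2.8
Index 1: 1.2
Index 2: -1.7
Index 3: 3.7
Index 4: 2.6
Maximum logit = 3.7 at index 3

3


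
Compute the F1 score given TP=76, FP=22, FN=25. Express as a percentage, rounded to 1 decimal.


Precision = TP / (TP + FP) = 76 / 98 = 0.7755
Recall = TP / (TP + FN) = 76 / 101 = 0.7525
F1 = 2 * P * R / (P + R)
= 2 * 0.7755 * 0.7525 / (0.7755 + 0.7525)
= 1.1671 / 1.528
= 0.7638
As percentage: 76.4%

76.4


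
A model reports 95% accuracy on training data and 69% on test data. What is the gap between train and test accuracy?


Gap = train_accuracy - test_accuracy
= 95 - 69
= 26%
This large gap strongly indicates overfitting.

26


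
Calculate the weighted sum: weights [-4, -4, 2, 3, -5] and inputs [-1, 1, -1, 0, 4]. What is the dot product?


Element-wise products:
-4 * -1 = 4
-4 * 1 = -4
2 * -1 = -2
3 * 0 = 0
-5 * 4 = -20
Sum = 4 + -4 + -2 + 0 + -20
= -22

-22


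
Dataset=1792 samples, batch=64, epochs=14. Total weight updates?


Iterations per epoch = 1792 / 64 = 28
Total updates = iterations_per_epoch * epochs
= 28 * 14
= 392

392


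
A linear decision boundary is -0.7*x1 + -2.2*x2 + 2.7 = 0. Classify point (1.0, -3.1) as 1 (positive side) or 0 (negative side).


Compute -0.7 * 1.0 + -2.2 * -3.1 + 2.7
= -0.7 + 6.82 + 2.7
= 8.82
Since 8.82 >= 0, the point is on the positive side.

1


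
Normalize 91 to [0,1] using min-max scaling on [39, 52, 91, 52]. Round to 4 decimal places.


Min = 39, Max = 91
Range = 91 - 39 = 52
Scaled = (x - min) / (max - min)
= (91 - 39) / 52
= 52 / 52
= 1.0000

1.0000


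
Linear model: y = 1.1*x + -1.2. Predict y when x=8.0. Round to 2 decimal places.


y = 1.1 * 8.0 + (-1.2)
= 8.8 + (-1.2)
= 7.60

7.60


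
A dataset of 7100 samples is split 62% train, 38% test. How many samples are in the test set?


Train samples = 7100 * 62% = 4402
Test samples = 7100 - 4402
= 2698

2698


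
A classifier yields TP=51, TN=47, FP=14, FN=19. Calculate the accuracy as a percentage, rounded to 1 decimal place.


Accuracy = (TP + TN) / (TP + TN + FP + FN) * 100
= (51 + 47) / (51 + 47 + 14 + 19)
= 98 / 131
= 0.7481
= 74.8%

74.8


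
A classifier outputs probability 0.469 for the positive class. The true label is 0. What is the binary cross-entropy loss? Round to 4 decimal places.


For y=0: Loss = -log(1-p)
= -log(1 - 0.469)
= -log(0.531)
= -(-0.633)
= 0.6330

0.6330


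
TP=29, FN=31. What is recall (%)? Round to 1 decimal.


Recall = TP / (TP + FN) * 100
= 29 / (29 + 31)
= 29 / 60
= 0.4833
= 48.3%

48.3


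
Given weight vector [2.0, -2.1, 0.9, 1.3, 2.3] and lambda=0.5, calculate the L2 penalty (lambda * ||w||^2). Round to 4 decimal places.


Squaring each weight:
2.0^2 = 4.0
(-2.1)^2 = 4.41
0.9^2 = 0.81
1.3^2 = 1.69
2.3^2 = 5.29
Sum of squares = 16.2
Penalty = 0.5 * 16.2 = 8.1000

8.1000


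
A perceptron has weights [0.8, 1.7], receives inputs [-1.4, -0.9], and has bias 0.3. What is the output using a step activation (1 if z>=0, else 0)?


z = w . x + b
= 0.8*-1.4 + 1.7*-0.9 + 0.3
= -1.12 + -1.53 + 0.3
= -2.65 + 0.3
= -2.35
Since z = -2.35 < 0, output = 0

0


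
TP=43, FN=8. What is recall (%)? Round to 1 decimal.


Recall = TP / (TP + FN) * 100
= 43 / (43 + 8)
= 43 / 51
= 0.8431
= 84.3%

84.3


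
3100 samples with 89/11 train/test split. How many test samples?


Train samples = 3100 * 89% = 2759
Test samples = 3100 - 2759
= 341

341


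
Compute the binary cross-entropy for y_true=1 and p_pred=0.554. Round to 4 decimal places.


For y=1: Loss = -log(p)
= -log(0.554)
= -(-0.5906)
= 0.5906

0.5906


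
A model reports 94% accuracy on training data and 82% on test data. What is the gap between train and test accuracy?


Gap = train_accuracy - test_accuracy
= 94 - 82
= 12%
This gap suggests the model is overfitting.

12


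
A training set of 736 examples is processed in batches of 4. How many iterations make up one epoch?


Iterations per epoch = dataset_size / batch_size
= 736 / 4
= 184

184


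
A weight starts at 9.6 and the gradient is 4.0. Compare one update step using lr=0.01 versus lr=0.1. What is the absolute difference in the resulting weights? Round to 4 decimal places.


With lr=0.01: w_new = 9.6 - 0.01 * 4.0 = 9.56
With lr=0.1: w_new = 9.6 - 0.1 * 4.0 = 9.2
Absolute difference = |9.56 - 9.2|
= 0.3600

0.3600


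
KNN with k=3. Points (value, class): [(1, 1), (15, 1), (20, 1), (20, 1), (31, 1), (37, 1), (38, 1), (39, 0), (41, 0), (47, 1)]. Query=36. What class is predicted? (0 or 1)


Distances from query 36:
Point 37 (class 1): distance = 1
Point 38 (class 1): distance = 2
Point 39 (class 0): distance = 3
K=3 nearest neighbors: classes = [1, 1, 0]
Votes for class 1: 2 / 3
Majority vote => class 1

1


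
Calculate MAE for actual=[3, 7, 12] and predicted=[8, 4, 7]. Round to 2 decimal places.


Absolute errors: [5, 3, 5]
Sum of absolute errors = 13
MAE = 13 / 3 = 4.33

4.33


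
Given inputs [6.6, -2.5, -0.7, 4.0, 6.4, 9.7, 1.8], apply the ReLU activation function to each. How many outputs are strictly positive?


ReLU(x) = max(0, x) for each element:
ReLU(6.6) = 6.6
ReLU(-2.5) = 0
ReLU(-0.7) = 0
ReLU(4.0) = 4.0
ReLU(6.4) = 6.4
ReLU(9.7) = 9.7
ReLU(1.8) = 1.8
Active neurons (>0): 5

5


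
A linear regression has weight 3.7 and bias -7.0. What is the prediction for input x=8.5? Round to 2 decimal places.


y = 3.7 * 8.5 + (-7.0)
= 31.45 + (-7.0)
= 24.45

24.45


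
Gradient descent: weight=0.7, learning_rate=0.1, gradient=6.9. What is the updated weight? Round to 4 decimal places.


w_new = w_old - lr * gradient
= 0.7 - 0.1 * 6.9
= 0.7 - (0.69)
= 0.0100

0.0100


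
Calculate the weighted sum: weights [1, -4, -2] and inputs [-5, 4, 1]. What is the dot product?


Element-wise products:
1 * -5 = -5
-4 * 4 = -16
-2 * 1 = -2
Sum = -5 + -16 + -2
= -23

-23


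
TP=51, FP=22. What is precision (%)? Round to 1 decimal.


Precision = TP / (TP + FP) * 100
= 51 / (51 + 22)
= 51 / 73
= 0.6986
= 69.9%

69.9


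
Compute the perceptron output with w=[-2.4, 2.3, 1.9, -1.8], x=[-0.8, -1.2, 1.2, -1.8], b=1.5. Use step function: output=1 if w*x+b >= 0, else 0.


z = w . x + b
= -2.4*-0.8 + 2.3*-1.2 + 1.9*1.2 + -1.8*-1.8 + 1.5
= 1.92 + -2.76 + 2.28 + 3.24 + 1.5
= 4.68 + 1.5
= 6.18
Since z = 6.18 >= 0, output = 1

1


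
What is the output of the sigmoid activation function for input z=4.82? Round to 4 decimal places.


sigmoid(z) = 1 / (1 + exp(-z))
exp(-(4.82)) = exp(-4.82) = 0.0081
1 + 0.0081 = 1.0081
1 / 1.0081 = 0.9920

0.9920


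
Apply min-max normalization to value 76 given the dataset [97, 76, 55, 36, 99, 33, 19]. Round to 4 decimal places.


Min = 19, Max = 99
Range = 99 - 19 = 80
Scaled = (x - min) / (max - min)
= (76 - 19) / 80
= 57 / 80
= 0.7125

0.7125


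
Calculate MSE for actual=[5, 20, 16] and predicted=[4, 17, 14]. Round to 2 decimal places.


Differences: [1, 3, 2]
Squared errors: [1, 9, 4]
Sum of squared errors = 14
MSE = 14 / 3 = 4.67

4.67


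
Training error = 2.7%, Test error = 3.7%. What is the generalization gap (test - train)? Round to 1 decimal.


Generalization gap = test_error - train_error
= 3.7 - 2.7
= 1.0%
A small gap suggests good generalization.

1.0


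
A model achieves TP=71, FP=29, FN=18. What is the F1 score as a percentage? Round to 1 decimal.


Precision = TP / (TP + FP) = 71 / 100 = 0.71
Recall = TP / (TP + FN) = 71 / 89 = 0.7978
F1 = 2 * P * R / (P + R)
= 2 * 0.71 * 0.7978 / (0.71 + 0.7978)
= 1.1328 / 1.5078
= 0.7513
As percentage: 75.1%

75.1


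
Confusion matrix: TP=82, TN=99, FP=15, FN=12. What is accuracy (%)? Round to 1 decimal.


Accuracy = (TP + TN) / (TP + TN + FP + FN) * 100
= (82 + 99) / (82 + 99 + 15 + 12)
= 181 / 208
= 0.8702
= 87.0%

87.0


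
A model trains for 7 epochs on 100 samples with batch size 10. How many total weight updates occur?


Iterations per epoch = 100 / 10 = 10
Total updates = iterations_per_epoch * epochs
= 10 * 7
= 70

70


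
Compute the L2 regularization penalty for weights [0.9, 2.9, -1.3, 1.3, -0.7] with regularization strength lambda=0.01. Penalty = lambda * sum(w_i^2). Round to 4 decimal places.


Squaring each weight:
0.9^2 = 0.81
2.9^2 = 8.41
(-1.3)^2 = 1.69
1.3^2 = 1.69
(-0.7)^2 = 0.49
Sum of squares = 13.09
Penalty = 0.01 * 13.09 = 0.1309

0.1309


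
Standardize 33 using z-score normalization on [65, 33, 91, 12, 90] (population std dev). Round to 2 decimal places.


Mean = (65 + 33 + 91 + 12 + 90) / 5 = 58.2
Variance = sum((x_i - mean)^2) / n = 980.56
Std = sqrt(980.56) = 31.3139
Z = (x - mean) / std
= (33 - 58.2) / 31.3139
= -25.2 / 31.3139
= -0.80

-0.80


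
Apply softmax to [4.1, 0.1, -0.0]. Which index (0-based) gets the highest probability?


Softmax is a monotonic transformation, so it preserves the argmax.
We need to find the index of the maximum logit.
Index 0: 4.1
Index 1: 0.1
Index 2: -0.0
Maximum logit = 4.1 at index 0

0


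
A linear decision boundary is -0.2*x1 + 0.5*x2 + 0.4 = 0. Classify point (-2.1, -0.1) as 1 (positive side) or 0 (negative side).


Compute -0.2 * -2.1 + 0.5 * -0.1 + 0.4
= 0.42 + -0.05 + 0.4
= 0.77
Since 0.77 >= 0, the point is on the positive side.

1


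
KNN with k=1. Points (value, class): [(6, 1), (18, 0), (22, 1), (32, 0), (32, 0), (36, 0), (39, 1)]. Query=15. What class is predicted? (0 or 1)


Distances from query 15:
Point 18 (class 0): distance = 3
K=1 nearest neighbors: classes = [0]
Votes for class 1: 0 / 1
Majority vote => class 0

0


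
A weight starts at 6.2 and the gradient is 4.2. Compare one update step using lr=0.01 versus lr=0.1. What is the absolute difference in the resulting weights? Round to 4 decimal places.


With lr=0.01: w_new = 6.2 - 0.01 * 4.2 = 6.158
With lr=0.1: w_new = 6.2 - 0.1 * 4.2 = 5.78
Absolute difference = |6.158 - 5.78|
= 0.3780

0.3780


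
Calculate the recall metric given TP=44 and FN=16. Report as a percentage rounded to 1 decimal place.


Recall = TP / (TP + FN) * 100
= 44 / (44 + 16)
= 44 / 60
= 0.7333
= 73.3%

73.3


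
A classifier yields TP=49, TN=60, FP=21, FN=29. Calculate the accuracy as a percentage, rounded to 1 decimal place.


Accuracy = (TP + TN) / (TP + TN + FP + FN) * 100
= (49 + 60) / (49 + 60 + 21 + 29)
= 109 / 159
= 0.6855
= 68.6%

68.6


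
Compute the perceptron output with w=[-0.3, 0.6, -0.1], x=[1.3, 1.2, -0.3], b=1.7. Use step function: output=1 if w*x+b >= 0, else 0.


z = w . x + b
= -0.3*1.3 + 0.6*1.2 + -0.1*-0.3 + 1.7
= -0.39 + 0.72 + 0.03 + 1.7
= 0.36 + 1.7
= 2.06
Since z = 2.06 >= 0, output = 1

1


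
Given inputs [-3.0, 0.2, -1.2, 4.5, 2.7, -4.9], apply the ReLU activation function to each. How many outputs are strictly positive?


ReLU(x) = max(0, x) for each element:
ReLU(-3.0) = 0
ReLU(0.2) = 0.2
ReLU(-1.2) = 0
ReLU(4.5) = 4.5
ReLU(2.7) = 2.7
ReLU(-4.9) = 0
Active neurons (>0): 3

3


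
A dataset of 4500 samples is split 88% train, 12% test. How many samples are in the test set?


Train samples = 4500 * 88% = 3960
Test samples = 4500 - 3960
= 540

540


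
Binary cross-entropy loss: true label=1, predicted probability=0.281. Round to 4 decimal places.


For y=1: Loss = -log(p)
= -log(0.281)
= -(-1.2694)
= 1.2694

1.2694


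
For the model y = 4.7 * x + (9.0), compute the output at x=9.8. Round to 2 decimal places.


y = 4.7 * 9.8 + (9.0)
= 46.06 + (9.0)
= 55.06

55.06


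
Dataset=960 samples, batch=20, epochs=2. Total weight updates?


Iterations per epoch = 960 / 20 = 48
Total updates = iterations_per_epoch * epochs
= 48 * 2
= 96

96


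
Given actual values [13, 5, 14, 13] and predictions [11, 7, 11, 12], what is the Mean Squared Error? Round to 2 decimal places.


Differences: [2, -2, 3, 1]
Squared errors: [4, 4, 9, 1]
Sum of squared errors = 18
MSE = 18 / 4 = 4.50

4.50


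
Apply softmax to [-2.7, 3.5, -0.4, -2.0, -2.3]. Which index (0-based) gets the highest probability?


Softmax is a monotonic transformation, so it preserves the argmax.
We need to find the index of the maximum logit.
Index 0: -2.7
Index 1: 3.5
Index 2: -0.4
Index 3: -2.0
Index 4: -2.3
Maximum logit = 3.5 at index 1

1


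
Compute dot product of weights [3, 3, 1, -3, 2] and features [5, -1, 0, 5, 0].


Element-wise products:
3 * 5 = 15
3 * -1 = -3
1 * 0 = 0
-3 * 5 = -15
2 * 0 = 0
Sum = 15 + -3 + 0 + -15 + 0
= -3

-3


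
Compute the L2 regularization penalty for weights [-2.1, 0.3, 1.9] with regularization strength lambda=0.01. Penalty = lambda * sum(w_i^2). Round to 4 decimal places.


Squaring each weight:
(-2.1)^2 = 4.41
0.3^2 = 0.09
1.9^2 = 3.61
Sum of squares = 8.11
Penalty = 0.01 * 8.11 = 0.0811

0.0811


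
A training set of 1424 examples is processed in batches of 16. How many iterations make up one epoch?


Iterations per epoch = dataset_size / batch_size
= 1424 / 16
= 89

89


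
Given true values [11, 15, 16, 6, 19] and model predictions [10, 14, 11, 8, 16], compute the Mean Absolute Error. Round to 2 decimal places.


Absolute errors: [1, 1, 5, 2, 3]
Sum of absolute errors = 12
MAE = 12 / 5 = 2.40

2.40


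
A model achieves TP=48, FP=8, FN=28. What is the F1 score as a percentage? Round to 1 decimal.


Precision = TP / (TP + FP) = 48 / 56 = 0.8571
Recall = TP / (TP + FN) = 48 / 76 = 0.6316
F1 = 2 * P * R / (P + R)
= 2 * 0.8571 * 0.6316 / (0.8571 + 0.6316)
= 1.0827 / 1.4887
= 0.7273
As percentage: 72.7%

72.7


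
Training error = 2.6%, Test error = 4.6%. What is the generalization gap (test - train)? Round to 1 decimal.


Generalization gap = test_error - train_error
= 4.6 - 2.6
= 2.0%
A moderate gap.

2.0


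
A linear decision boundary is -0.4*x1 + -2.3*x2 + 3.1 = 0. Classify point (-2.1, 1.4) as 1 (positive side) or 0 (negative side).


Compute -0.4 * -2.1 + -2.3 * 1.4 + 3.1
= 0.84 + -3.22 + 3.1
= 0.72
Since 0.72 >= 0, the point is on the positive side.

1


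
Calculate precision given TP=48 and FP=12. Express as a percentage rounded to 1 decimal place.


Precision = TP / (TP + FP) * 100
= 48 / (48 + 12)
= 48 / 60
= 0.8
= 80.0%

80.0


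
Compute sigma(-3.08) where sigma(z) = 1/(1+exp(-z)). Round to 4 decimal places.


sigmoid(z) = 1 / (1 + exp(-z))
exp(-(-3.08)) = exp(3.08) = 21.7584
1 + 21.7584 = 22.7584
1 / 22.7584 = 0.0439

0.0439


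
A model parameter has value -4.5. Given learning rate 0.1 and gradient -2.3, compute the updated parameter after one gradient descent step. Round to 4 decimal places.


w_new = w_old - lr * gradient
= -4.5 - 0.1 * -2.3
= -4.5 - (-0.23)
= -4.2700

-4.2700


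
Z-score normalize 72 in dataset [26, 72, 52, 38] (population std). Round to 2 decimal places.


Mean = (26 + 72 + 52 + 38) / 4 = 47.0
Variance = sum((x_i - mean)^2) / n = 293.0
Std = sqrt(293.0) = 17.1172
Z = (x - mean) / std
= (72 - 47.0) / 17.1172
= 25.0 / 17.1172
= 1.46

1.46


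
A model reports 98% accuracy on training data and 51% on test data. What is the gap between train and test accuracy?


Gap = train_accuracy - test_accuracy
= 98 - 51
= 47%
This large gap strongly indicates overfitting.

47


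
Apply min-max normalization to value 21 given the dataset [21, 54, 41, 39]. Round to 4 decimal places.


Min = 21, Max = 54
Range = 54 - 21 = 33
Scaled = (x - min) / (max - min)
= (21 - 21) / 33
= 0 / 33
= 0.0000

0.0000


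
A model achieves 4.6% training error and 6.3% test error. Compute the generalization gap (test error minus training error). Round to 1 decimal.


Generalization gap = test_error - train_error
= 6.3 - 4.6
= 1.7%
A small gap suggests good generalization.

1.7


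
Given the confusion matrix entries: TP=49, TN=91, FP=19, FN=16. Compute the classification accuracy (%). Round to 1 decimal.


Accuracy = (TP + TN) / (TP + TN + FP + FN) * 100
= (49 + 91) / (49 + 91 + 19 + 16)
= 140 / 175
= 0.8
= 80.0%

80.0


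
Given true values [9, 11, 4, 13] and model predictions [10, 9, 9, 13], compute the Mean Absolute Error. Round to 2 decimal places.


Absolute errors: [1, 2, 5, 0]
Sum of absolute errors = 8
MAE = 8 / 4 = 2.00

2.00


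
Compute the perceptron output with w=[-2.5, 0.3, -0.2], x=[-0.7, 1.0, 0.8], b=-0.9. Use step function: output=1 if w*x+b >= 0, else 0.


z = w . x + b
= -2.5*-0.7 + 0.3*1.0 + -0.2*0.8 + -0.9
= 1.75 + 0.3 + -0.16 + -0.9
= 1.89 + -0.9
= 0.99
Since z = 0.99 >= 0, output = 1

1


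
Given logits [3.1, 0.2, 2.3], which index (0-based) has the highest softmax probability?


Softmax is a monotonic transformation, so it preserves the argmax.
We need to find the index of the maximum logit.
Index 0: 3.1
Index 1: 0.2
Index 2: 2.3
Maximum logit = 3.1 at index 0

0


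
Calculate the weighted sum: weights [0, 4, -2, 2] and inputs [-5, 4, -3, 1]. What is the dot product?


Element-wise products:
0 * -5 = 0
4 * 4 = 16
-2 * -3 = 6
2 * 1 = 2
Sum = 0 + 16 + 6 + 2
= 24

24


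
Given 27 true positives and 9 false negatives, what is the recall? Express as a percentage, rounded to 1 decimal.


Recall = TP / (TP + FN) * 100
= 27 / (27 + 9)
= 27 / 36
= 0.75
= 75.0%

75.0


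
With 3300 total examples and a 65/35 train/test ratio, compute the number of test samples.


Train samples = 3300 * 65% = 2145
Test samples = 3300 - 2145
= 1155

1155


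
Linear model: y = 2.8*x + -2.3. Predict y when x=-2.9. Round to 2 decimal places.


y = 2.8 * -2.9 + (-2.3)
= -8.12 + (-2.3)
= -10.42

-10.42


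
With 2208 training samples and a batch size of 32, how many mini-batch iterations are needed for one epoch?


Iterations per epoch = dataset_size / batch_size
= 2208 / 32
= 69

69


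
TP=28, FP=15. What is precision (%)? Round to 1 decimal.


Precision = TP / (TP + FP) * 100
= 28 / (28 + 15)
= 28 / 43
= 0.6512
= 65.1%

65.1


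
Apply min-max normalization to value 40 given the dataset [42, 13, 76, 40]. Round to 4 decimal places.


Min = 13, Max = 76
Range = 76 - 13 = 63
Scaled = (x - min) / (max - min)
= (40 - 13) / 63
= 27 / 63
= 0.4286

0.4286


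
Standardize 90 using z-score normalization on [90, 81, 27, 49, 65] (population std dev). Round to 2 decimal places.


Mean = (90 + 81 + 27 + 49 + 65) / 5 = 62.4
Variance = sum((x_i - mean)^2) / n = 509.44
Std = sqrt(509.44) = 22.5708
Z = (x - mean) / std
= (90 - 62.4) / 22.5708
= 27.6 / 22.5708
= 1.22

1.22


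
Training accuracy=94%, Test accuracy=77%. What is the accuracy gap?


Gap = train_accuracy - test_accuracy
= 94 - 77
= 17%
This gap suggests the model is overfitting.

17


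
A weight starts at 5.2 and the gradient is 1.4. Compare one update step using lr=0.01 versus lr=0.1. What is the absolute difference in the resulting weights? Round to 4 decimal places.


With lr=0.01: w_new = 5.2 - 0.01 * 1.4 = 5.186
With lr=0.1: w_new = 5.2 - 0.1 * 1.4 = 5.06
Absolute difference = |5.186 - 5.06|
= 0.1260

0.1260


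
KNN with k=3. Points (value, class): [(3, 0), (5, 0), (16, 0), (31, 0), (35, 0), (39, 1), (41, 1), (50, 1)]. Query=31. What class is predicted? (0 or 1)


Distances from query 31:
Point 31 (class 0): distance = 0
Point 35 (class 0): distance = 4
Point 39 (class 1): distance = 8
K=3 nearest neighbors: classes = [0, 0, 1]
Votes for class 1: 1 / 3
Majority vote => class 0

0


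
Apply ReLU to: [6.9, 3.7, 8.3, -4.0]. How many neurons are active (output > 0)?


ReLU(x) = max(0, x) for each element:
ReLU(6.9) = 6.9
ReLU(3.7) = 3.7
ReLU(8.3) = 8.3
ReLU(-4.0) = 0
Active neurons (>0): 3

3


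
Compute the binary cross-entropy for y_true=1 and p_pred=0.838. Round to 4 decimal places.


For y=1: Loss = -log(p)
= -log(0.838)
= -(-0.1767)
= 0.1767

0.1767


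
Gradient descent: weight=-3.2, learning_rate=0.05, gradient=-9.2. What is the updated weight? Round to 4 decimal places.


w_new = w_old - lr * gradient
= -3.2 - 0.05 * -9.2
= -3.2 - (-0.46)
= -2.7400

-2.7400


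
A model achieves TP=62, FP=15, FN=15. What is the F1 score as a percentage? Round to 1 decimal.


Precision = TP / (TP + FP) = 62 / 77 = 0.8052
Recall = TP / (TP + FN) = 62 / 77 = 0.8052
F1 = 2 * P * R / (P + R)
= 2 * 0.8052 * 0.8052 / (0.8052 + 0.8052)
= 1.2967 / 1.6104
= 0.8052
As percentage: 80.5%

80.5


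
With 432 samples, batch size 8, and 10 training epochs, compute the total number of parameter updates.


Iterations per epoch = 432 / 8 = 54
Total updates = iterations_per_epoch * epochs
= 54 * 10
= 540

540


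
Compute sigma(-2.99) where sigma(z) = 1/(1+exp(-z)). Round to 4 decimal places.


sigmoid(z) = 1 / (1 + exp(-z))
exp(-(-2.99)) = exp(2.99) = 19.8857
1 + 19.8857 = 20.8857
1 / 20.8857 = 0.0479

0.0479


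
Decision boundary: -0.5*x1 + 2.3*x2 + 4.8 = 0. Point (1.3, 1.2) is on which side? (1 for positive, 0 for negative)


Compute -0.5 * 1.3 + 2.3 * 1.2 + 4.8
= -0.65 + 2.76 + 4.8
= 6.91
Since 6.91 >= 0, the point is on the positive side.

1


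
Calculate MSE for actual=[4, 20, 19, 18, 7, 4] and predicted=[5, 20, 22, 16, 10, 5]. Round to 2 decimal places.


Differences: [-1, 0, -3, 2, -3, -1]
Squared errors: [1, 0, 9, 4, 9, 1]
Sum of squared errors = 24
MSE = 24 / 6 = 4.00

4.00


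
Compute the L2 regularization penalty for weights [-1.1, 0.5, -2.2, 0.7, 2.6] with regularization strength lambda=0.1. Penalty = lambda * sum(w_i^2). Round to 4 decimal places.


Squaring each weight:
(-1.1)^2 = 1.21
0.5^2 = 0.25
(-2.2)^2 = 4.84
0.7^2 = 0.49
2.6^2 = 6.76
Sum of squares = 13.55
Penalty = 0.1 * 13.55 = 1.3550

1.3550


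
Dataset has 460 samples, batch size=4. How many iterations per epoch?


Iterations per epoch = dataset_size / batch_size
= 460 / 4
= 115

115
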